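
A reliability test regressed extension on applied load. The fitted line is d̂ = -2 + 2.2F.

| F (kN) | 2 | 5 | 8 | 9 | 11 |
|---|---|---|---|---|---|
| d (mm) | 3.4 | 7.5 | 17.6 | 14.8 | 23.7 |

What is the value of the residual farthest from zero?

F=2: d̂ = -2 + 2.2·2 = 2.4; e = 3.4 − 2.4 = 1
F=5: d̂ = -2 + 2.2·5 = 9; e = 7.5 − 9 = -1.5
F=8: d̂ = -2 + 2.2·8 = 15.6; e = 17.6 − 15.6 = 2
F=9: d̂ = -2 + 2.2·9 = 17.8; e = 14.8 − 17.8 = -3
F=11: d̂ = -2 + 2.2·11 = 22.2; e = 23.7 − 22.2 = 1.5
Largest |e| is 3 at F = 9, residual -3.

e = -3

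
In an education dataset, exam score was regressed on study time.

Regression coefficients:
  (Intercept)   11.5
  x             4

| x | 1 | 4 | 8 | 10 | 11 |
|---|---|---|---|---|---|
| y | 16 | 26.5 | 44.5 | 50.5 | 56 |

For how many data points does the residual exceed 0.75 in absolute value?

x=1: ŷ = 11.5 + 4·1 = 15.5; e = 16 − 15.5 = 0.5
x=4: ŷ = 11.5 + 4·4 = 27.5; e = 26.5 − 27.5 = -1
x=8: ŷ = 11.5 + 4·8 = 43.5; e = 44.5 − 43.5 = 1
x=10: ŷ = 11.5 + 4·10 = 51.5; e = 50.5 − 51.5 = -1
x=11: ŷ = 11.5 + 4·11 = 55.5; e = 56 − 55.5 = 0.5
|e| > 0.75: x=4 (|e|=1), x=8 (|e|=1), x=10 (|e|=1) → 3

3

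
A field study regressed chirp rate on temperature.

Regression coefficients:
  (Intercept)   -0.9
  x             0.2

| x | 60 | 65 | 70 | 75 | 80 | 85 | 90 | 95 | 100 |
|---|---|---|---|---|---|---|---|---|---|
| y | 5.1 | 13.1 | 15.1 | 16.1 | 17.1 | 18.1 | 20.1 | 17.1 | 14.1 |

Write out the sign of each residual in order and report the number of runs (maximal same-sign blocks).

3 runs

x=60: ŷ = -0.9 + 0.2·60 = 11.1; r = 5.1 − 11.1 = -6
x=65: ŷ = -0.9 + 0.2·65 = 12.1; r = 13.1 − 12.1 = 1
x=70: ŷ = -0.9 + 0.2·70 = 13.1; r = 15.1 − 13.1 = 2
x=75: ŷ = -0.9 + 0.2·75 = 14.1; r = 16.1 − 14.1 = 2
x=80: ŷ = -0.9 + 0.2·80 = 15.1; r = 17.1 − 15.1 = 2
x=85: ŷ = -0.9 + 0.2·85 = 16.1; r = 18.1 − 16.1 = 2
x=90: ŷ = -0.9 + 0.2·90 = 17.1; r = 20.1 − 17.1 = 3
x=95: ŷ = -0.9 + 0.2·95 = 18.1; r = 17.1 − 18.1 = -1
x=100: ŷ = -0.9 + 0.2·100 = 19.1; r = 14.1 − 19.1 = -5
Signs: − + + + + + + − −
Runs: −×1, +×6, −×2 → 3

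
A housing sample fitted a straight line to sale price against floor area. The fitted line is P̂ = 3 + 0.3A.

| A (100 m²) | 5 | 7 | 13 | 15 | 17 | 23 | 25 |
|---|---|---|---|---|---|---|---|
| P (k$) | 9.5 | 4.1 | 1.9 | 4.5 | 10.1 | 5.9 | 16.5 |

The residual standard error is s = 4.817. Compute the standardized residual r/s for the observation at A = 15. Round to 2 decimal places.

P̂ = 3 + 0.3·15 = 7.5
r = 4.5 − 7.5 = -3
r/s = -3 / 4.817 = -0.62

-0.62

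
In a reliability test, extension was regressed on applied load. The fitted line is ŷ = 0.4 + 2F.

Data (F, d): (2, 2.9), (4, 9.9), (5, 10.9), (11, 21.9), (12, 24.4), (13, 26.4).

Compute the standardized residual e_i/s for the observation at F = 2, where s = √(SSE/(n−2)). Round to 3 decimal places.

-1.342

F=2: ŷ = 0.4 + 2·2 = 4.4; e = 2.9 − 4.4 = -1.5
F=4: ŷ = 0.4 + 2·4 = 8.4; e = 9.9 − 8.4 = 1.5
F=5: ŷ = 0.4 + 2·5 = 10.4; e = 10.9 − 10.4 = 0.5
F=11: ŷ = 0.4 + 2·11 = 22.4; e = 21.9 − 22.4 = -0.5
F=12: ŷ = 0.4 + 2·12 = 24.4; e = 24.4 − 24.4 = 0
F=13: ŷ = 0.4 + 2·13 = 26.4; e = 26.4 − 26.4 = 0
SSE = 2.25 + 2.25 + 0.25 + 0.25 + 0 + 0 = 5
s = √(5/4) = 1.11803
e/s = -1.5 / 1.11803 = -1.342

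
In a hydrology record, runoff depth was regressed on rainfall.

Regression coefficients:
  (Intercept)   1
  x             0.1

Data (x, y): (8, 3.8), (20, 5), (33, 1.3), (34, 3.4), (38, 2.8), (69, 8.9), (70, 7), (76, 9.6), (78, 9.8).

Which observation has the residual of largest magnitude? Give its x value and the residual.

x = 33, e = -3

x=8: ŷ = 1 + 0.1·8 = 1.8; e = 3.8 − 1.8 = 2
x=20: ŷ = 1 + 0.1·20 = 3; e = 5 − 3 = 2
x=33: ŷ = 1 + 0.1·33 = 4.3; e = 1.3 − 4.3 = -3
x=34: ŷ = 1 + 0.1·34 = 4.4; e = 3.4 − 4.4 = -1
x=38: ŷ = 1 + 0.1·38 = 4.8; e = 2.8 − 4.8 = -2
x=69: ŷ = 1 + 0.1·69 = 7.9; e = 8.9 − 7.9 = 1
x=70: ŷ = 1 + 0.1·70 = 8; e = 7 − 8 = -1
x=76: ŷ = 1 + 0.1·76 = 8.6; e = 9.6 − 8.6 = 1
x=78: ŷ = 1 + 0.1·78 = 8.8; e = 9.8 − 8.8 = 1
Largest |e| is 3 at x = 33, residual -3.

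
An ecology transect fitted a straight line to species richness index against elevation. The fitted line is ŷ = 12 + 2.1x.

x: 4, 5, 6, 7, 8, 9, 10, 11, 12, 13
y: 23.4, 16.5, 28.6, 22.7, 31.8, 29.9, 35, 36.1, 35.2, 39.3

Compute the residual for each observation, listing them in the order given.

3, -6, 4, -4, 3, -1, 2, 1, -2, 0

x=4: ŷ = 12 + 2.1·4 = 20.4; r = 23.4 − 20.4 = 3
x=5: ŷ = 12 + 2.1·5 = 22.5; r = 16.5 − 22.5 = -6
x=6: ŷ = 12 + 2.1·6 = 24.6; r = 28.6 − 24.6 = 4
x=7: ŷ = 12 + 2.1·7 = 26.7; r = 22.7 − 26.7 = -4
x=8: ŷ = 12 + 2.1·8 = 28.8; r = 31.8 − 28.8 = 3
x=9: ŷ = 12 + 2.1·9 = 30.9; r = 29.9 − 30.9 = -1
x=10: ŷ = 12 + 2.1·10 = 33; r = 35 − 33 = 2
x=11: ŷ = 12 + 2.1·11 = 35.1; r = 36.1 − 35.1 = 1
x=12: ŷ = 12 + 2.1·12 = 37.2; r = 35.2 − 37.2 = -2
x=13: ŷ = 12 + 2.1·13 = 39.3; r = 39.3 − 39.3 = 0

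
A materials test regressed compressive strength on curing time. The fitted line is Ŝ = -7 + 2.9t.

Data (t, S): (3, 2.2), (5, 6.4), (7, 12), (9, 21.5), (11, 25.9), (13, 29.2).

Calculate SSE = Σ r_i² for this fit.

SSE = 12.16

t=3: Ŝ = -7 + 2.9·3 = 1.7; r = 2.2 − 1.7 = 0.5
t=5: Ŝ = -7 + 2.9·5 = 7.5; r = 6.4 − 7.5 = -1.1
t=7: Ŝ = -7 + 2.9·7 = 13.3; r = 12 − 13.3 = -1.3
t=9: Ŝ = -7 + 2.9·9 = 19.1; r = 21.5 − 19.1 = 2.4
t=11: Ŝ = -7 + 2.9·11 = 24.9; r = 25.9 − 24.9 = 1
t=13: Ŝ = -7 + 2.9·13 = 30.7; r = 29.2 − 30.7 = -1.5
SSE = 0.25 + 1.21 + 1.69 + 5.76 + 1 + 2.25 = 12.16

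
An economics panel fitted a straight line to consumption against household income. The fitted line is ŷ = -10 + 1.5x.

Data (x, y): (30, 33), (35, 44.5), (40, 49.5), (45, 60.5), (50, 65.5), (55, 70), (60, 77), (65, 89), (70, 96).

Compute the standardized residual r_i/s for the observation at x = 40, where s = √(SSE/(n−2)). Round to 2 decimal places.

-0.22

x=30: ŷ = -10 + 1.5·30 = 35; r = 33 − 35 = -2
x=35: ŷ = -10 + 1.5·35 = 42.5; r = 44.5 − 42.5 = 2
x=40: ŷ = -10 + 1.5·40 = 50; r = 49.5 − 50 = -0.5
x=45: ŷ = -10 + 1.5·45 = 57.5; r = 60.5 − 57.5 = 3
x=50: ŷ = -10 + 1.5·50 = 65; r = 65.5 − 65 = 0.5
x=55: ŷ = -10 + 1.5·55 = 72.5; r = 70 − 72.5 = -2.5
x=60: ŷ = -10 + 1.5·60 = 80; r = 77 − 80 = -3
x=65: ŷ = -10 + 1.5·65 = 87.5; r = 89 − 87.5 = 1.5
x=70: ŷ = -10 + 1.5·70 = 95; r = 96 − 95 = 1
SSE = 4 + 4 + 0.25 + 9 + 0.25 + 6.25 + 9 + 2.25 + 1 = 36
s = √(36/7) = 2.26779
r/s = -0.5 / 2.26779 = -0.22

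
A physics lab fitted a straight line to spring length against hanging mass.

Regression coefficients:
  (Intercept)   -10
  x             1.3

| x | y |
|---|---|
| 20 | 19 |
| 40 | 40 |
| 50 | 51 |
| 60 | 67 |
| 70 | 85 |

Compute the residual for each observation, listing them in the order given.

3, -2, -4, -1, 4

x=20: ŷ = -10 + 1.3·20 = 16; e = 19 − 16 = 3
x=40: ŷ = -10 + 1.3·40 = 42; e = 40 − 42 = -2
x=50: ŷ = -10 + 1.3·50 = 55; e = 51 − 55 = -4
x=60: ŷ = -10 + 1.3·60 = 68; e = 67 − 68 = -1
x=70: ŷ = -10 + 1.3·70 = 81; e = 85 − 81 = 4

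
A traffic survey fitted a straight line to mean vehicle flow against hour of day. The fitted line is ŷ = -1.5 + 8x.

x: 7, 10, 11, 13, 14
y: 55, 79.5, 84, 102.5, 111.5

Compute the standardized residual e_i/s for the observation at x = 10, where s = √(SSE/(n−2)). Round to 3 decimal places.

x=7: ŷ = -1.5 + 8·7 = 54.5; e = 55 − 54.5 = 0.5
x=10: ŷ = -1.5 + 8·10 = 78.5; e = 79.5 − 78.5 = 1
x=11: ŷ = -1.5 + 8·11 = 86.5; e = 84 − 86.5 = -2.5
x=13: ŷ = -1.5 + 8·13 = 102.5; e = 102.5 − 102.5 = 0
x=14: ŷ = -1.5 + 8·14 = 110.5; e = 111.5 − 110.5 = 1
SSE = 0.25 + 1 + 6.25 + 0 + 1 = 8.5
s = √(8.5/3) = 1.68325
e/s = 1 / 1.68325 = 0.594

0.594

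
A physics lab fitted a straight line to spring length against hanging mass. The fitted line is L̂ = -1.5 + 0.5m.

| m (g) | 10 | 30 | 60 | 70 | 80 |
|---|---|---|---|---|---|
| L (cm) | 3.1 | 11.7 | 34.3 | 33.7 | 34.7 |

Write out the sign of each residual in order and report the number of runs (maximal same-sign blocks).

m=10: L̂ = -1.5 + 0.5·10 = 3.5; e = 3.1 − 3.5 = -0.4
m=30: L̂ = -1.5 + 0.5·30 = 13.5; e = 11.7 − 13.5 = -1.8
m=60: L̂ = -1.5 + 0.5·60 = 28.5; e = 34.3 − 28.5 = 5.8
m=70: L̂ = -1.5 + 0.5·70 = 33.5; e = 33.7 − 33.5 = 0.2
m=80: L̂ = -1.5 + 0.5·80 = 38.5; e = 34.7 − 38.5 = -3.8
Signs: − − + + −
Runs: −×2, +×2, −×1 → 3

3 runs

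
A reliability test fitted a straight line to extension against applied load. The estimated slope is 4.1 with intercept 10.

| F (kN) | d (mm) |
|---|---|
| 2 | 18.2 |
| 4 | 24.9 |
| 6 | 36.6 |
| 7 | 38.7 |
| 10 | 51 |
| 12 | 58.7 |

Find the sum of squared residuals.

SSE = 6.5

F=2: ŷ = 10 + 4.1·2 = 18.2; r = 18.2 − 18.2 = 0
F=4: ŷ = 10 + 4.1·4 = 26.4; r = 24.9 − 26.4 = -1.5
F=6: ŷ = 10 + 4.1·6 = 34.6; r = 36.6 − 34.6 = 2
F=7: ŷ = 10 + 4.1·7 = 38.7; r = 38.7 − 38.7 = 0
F=10: ŷ = 10 + 4.1·10 = 51; r = 51 − 51 = 0
F=12: ŷ = 10 + 4.1·12 = 59.2; r = 58.7 − 59.2 = -0.5
SSE = 0 + 2.25 + 4 + 0 + 0 + 0.25 = 6.5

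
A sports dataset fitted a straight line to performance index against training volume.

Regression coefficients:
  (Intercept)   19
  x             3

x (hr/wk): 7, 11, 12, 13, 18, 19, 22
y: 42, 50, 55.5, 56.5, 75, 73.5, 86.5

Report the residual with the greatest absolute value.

x=7: ŷ = 19 + 3·7 = 40; e = 42 − 40 = 2
x=11: ŷ = 19 + 3·11 = 52; e = 50 − 52 = -2
x=12: ŷ = 19 + 3·12 = 55; e = 55.5 − 55 = 0.5
x=13: ŷ = 19 + 3·13 = 58; e = 56.5 − 58 = -1.5
x=18: ŷ = 19 + 3·18 = 73; e = 75 − 73 = 2
x=19: ŷ = 19 + 3·19 = 76; e = 73.5 − 76 = -2.5
x=22: ŷ = 19 + 3·22 = 85; e = 86.5 − 85 = 1.5
Largest |e| is 2.5 at x = 19, residual -2.5.

e = -2.5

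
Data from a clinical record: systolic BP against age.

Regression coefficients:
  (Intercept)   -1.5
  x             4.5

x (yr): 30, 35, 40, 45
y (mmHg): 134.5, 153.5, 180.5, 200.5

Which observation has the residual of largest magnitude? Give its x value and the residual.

x = 35, e = -2.5

x=30: ŷ = -1.5 + 4.5·30 = 133.5; e = 134.5 − 133.5 = 1
x=35: ŷ = -1.5 + 4.5·35 = 156; e = 153.5 − 156 = -2.5
x=40: ŷ = -1.5 + 4.5·40 = 178.5; e = 180.5 − 178.5 = 2
x=45: ŷ = -1.5 + 4.5·45 = 201; e = 200.5 − 201 = -0.5
Largest |e| is 2.5 at x = 35, residual -2.5.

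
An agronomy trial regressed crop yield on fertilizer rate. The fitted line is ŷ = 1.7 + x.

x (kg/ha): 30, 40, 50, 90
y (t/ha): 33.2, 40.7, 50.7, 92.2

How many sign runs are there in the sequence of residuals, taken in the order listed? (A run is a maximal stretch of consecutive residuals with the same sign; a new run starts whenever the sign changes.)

3 runs

x=30: ŷ = 1.7 + 30 = 31.7; r = 33.2 − 31.7 = 1.5
x=40: ŷ = 1.7 + 40 = 41.7; r = 40.7 − 41.7 = -1
x=50: ŷ = 1.7 + 50 = 51.7; r = 50.7 − 51.7 = -1
x=90: ŷ = 1.7 + 90 = 91.7; r = 92.2 − 91.7 = 0.5
Signs: + − − +
Runs: +×1, −×2, +×1 → 3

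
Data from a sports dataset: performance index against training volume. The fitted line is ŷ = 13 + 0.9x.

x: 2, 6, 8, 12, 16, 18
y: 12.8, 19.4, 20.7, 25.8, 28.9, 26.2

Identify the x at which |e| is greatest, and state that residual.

x = 18, e = -3

x=2: ŷ = 13 + 0.9·2 = 14.8; e = 12.8 − 14.8 = -2
x=6: ŷ = 13 + 0.9·6 = 18.4; e = 19.4 − 18.4 = 1
x=8: ŷ = 13 + 0.9·8 = 20.2; e = 20.7 − 20.2 = 0.5
x=12: ŷ = 13 + 0.9·12 = 23.8; e = 25.8 − 23.8 = 2
x=16: ŷ = 13 + 0.9·16 = 27.4; e = 28.9 − 27.4 = 1.5
x=18: ŷ = 13 + 0.9·18 = 29.2; e = 26.2 − 29.2 = -3
Largest |e| is 3 at x = 18, residual -3.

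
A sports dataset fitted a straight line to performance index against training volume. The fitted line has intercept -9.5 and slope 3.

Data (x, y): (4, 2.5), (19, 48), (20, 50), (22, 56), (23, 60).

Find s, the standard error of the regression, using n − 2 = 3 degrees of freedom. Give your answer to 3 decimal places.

s = 0.577

x=4: ŷ = -9.5 + 3·4 = 2.5; r = 2.5 − 2.5 = 0
x=19: ŷ = -9.5 + 3·19 = 47.5; r = 48 − 47.5 = 0.5
x=20: ŷ = -9.5 + 3·20 = 50.5; r = 50 − 50.5 = -0.5
x=22: ŷ = -9.5 + 3·22 = 56.5; r = 56 − 56.5 = -0.5
x=23: ŷ = -9.5 + 3·23 = 59.5; r = 60 − 59.5 = 0.5
SSE = 0 + 0.25 + 0.25 + 0.25 + 0.25 = 1
s = √(1/3) = √0.333333 ≈ 0.577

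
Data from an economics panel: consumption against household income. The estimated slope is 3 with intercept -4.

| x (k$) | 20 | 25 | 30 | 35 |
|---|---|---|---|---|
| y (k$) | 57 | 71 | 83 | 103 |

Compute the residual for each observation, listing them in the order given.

x=20: ŷ = -4 + 3·20 = 56; e = 57 − 56 = 1
x=25: ŷ = -4 + 3·25 = 71; e = 71 − 71 = 0
x=30: ŷ = -4 + 3·30 = 86; e = 83 − 86 = -3
x=35: ŷ = -4 + 3·35 = 101; e = 103 − 101 = 2

1, 0, -3, 2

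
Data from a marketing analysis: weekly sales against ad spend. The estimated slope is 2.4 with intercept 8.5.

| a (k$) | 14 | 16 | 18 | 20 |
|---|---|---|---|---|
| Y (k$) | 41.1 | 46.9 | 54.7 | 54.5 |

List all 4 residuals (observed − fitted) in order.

-1, 0, 3, -2

a=14: ŷ = 8.5 + 2.4·14 = 42.1; r = 41.1 − 42.1 = -1
a=16: ŷ = 8.5 + 2.4·16 = 46.9; r = 46.9 − 46.9 = 0
a=18: ŷ = 8.5 + 2.4·18 = 51.7; r = 54.7 − 51.7 = 3
a=20: ŷ = 8.5 + 2.4·20 = 56.5; r = 54.5 − 56.5 = -2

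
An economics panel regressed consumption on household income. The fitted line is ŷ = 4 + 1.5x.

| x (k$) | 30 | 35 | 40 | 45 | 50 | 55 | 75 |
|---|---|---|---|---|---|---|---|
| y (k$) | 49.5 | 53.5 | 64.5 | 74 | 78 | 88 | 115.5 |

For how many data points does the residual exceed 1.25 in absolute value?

3

x=30: ŷ = 4 + 1.5·30 = 49; r = 49.5 − 49 = 0.5
x=35: ŷ = 4 + 1.5·35 = 56.5; r = 53.5 − 56.5 = -3
x=40: ŷ = 4 + 1.5·40 = 64; r = 64.5 − 64 = 0.5
x=45: ŷ = 4 + 1.5·45 = 71.5; r = 74 − 71.5 = 2.5
x=50: ŷ = 4 + 1.5·50 = 79; r = 78 − 79 = -1
x=55: ŷ = 4 + 1.5·55 = 86.5; r = 88 − 86.5 = 1.5
x=75: ŷ = 4 + 1.5·75 = 116.5; r = 115.5 − 116.5 = -1
|r| > 1.25: x=35 (|r|=3), x=45 (|r|=2.5), x=55 (|r|=1.5) → 3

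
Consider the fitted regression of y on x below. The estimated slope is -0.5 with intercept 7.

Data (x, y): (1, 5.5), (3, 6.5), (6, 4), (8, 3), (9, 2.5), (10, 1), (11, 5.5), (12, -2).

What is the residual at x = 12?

r = -3

ŷ = 7 − 0.5·12 = 1
r = -2 − 1 = -3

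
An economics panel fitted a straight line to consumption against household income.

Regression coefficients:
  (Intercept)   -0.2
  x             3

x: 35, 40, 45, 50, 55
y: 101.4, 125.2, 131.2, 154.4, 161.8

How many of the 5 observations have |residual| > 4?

x=35: ŷ = -0.2 + 3·35 = 104.8; r = 101.4 − 104.8 = -3.4
x=40: ŷ = -0.2 + 3·40 = 119.8; r = 125.2 − 119.8 = 5.4
x=45: ŷ = -0.2 + 3·45 = 134.8; r = 131.2 − 134.8 = -3.6
x=50: ŷ = -0.2 + 3·50 = 149.8; r = 154.4 − 149.8 = 4.6
x=55: ŷ = -0.2 + 3·55 = 164.8; r = 161.8 − 164.8 = -3
|r| > 4: x=40 (|r|=5.4), x=50 (|r|=4.6) → 2

2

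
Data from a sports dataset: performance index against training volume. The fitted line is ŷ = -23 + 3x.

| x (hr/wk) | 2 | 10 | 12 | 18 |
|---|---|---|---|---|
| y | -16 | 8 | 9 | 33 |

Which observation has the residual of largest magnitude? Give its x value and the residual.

x=2: ŷ = -23 + 3·2 = -17; r = -16 − (-17) = 1
x=10: ŷ = -23 + 3·10 = 7; r = 8 − 7 = 1
x=12: ŷ = -23 + 3·12 = 13; r = 9 − 13 = -4
x=18: ŷ = -23 + 3·18 = 31; r = 33 − 31 = 2
Largest |r| is 4 at x = 12, residual -4.

x = 12, r = -4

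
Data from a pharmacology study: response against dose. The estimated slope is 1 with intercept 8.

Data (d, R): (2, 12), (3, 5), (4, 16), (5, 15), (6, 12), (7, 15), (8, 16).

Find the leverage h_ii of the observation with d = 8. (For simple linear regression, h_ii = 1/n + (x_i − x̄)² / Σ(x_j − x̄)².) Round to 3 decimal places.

h = 0.464

d̄ = (2 + 3 + 4 + 5 + 6 + 7 + 8)/7 = 5
Σ(d − d̄)² = 9 + 4 + 1 + 0 + 1 + 4 + 9 = 28
h = 1/7 + (3)²/28 = 0.142857 + 0.321429 = 0.464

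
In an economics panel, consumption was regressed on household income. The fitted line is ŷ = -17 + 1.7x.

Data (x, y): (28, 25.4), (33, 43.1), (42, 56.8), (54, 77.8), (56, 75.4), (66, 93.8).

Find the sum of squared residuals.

x=28: ŷ = -17 + 1.7·28 = 30.6; e = 25.4 − 30.6 = -5.2
x=33: ŷ = -17 + 1.7·33 = 39.1; e = 43.1 − 39.1 = 4
x=42: ŷ = -17 + 1.7·42 = 54.4; e = 56.8 − 54.4 = 2.4
x=54: ŷ = -17 + 1.7·54 = 74.8; e = 77.8 − 74.8 = 3
x=56: ŷ = -17 + 1.7·56 = 78.2; e = 75.4 − 78.2 = -2.8
x=66: ŷ = -17 + 1.7·66 = 95.2; e = 93.8 − 95.2 = -1.4
SSE = 27.04 + 16 + 5.76 + 9 + 7.84 + 1.96 = 67.6

SSE = 67.6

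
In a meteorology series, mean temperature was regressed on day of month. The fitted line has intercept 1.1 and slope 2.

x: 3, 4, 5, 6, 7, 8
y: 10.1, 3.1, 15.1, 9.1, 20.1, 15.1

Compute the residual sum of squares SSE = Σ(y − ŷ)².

x=3: ŷ = 1.1 + 2·3 = 7.1; e = 10.1 − 7.1 = 3
x=4: ŷ = 1.1 + 2·4 = 9.1; e = 3.1 − 9.1 = -6
x=5: ŷ = 1.1 + 2·5 = 11.1; e = 15.1 − 11.1 = 4
x=6: ŷ = 1.1 + 2·6 = 13.1; e = 9.1 − 13.1 = -4
x=7: ŷ = 1.1 + 2·7 = 15.1; e = 20.1 − 15.1 = 5
x=8: ŷ = 1.1 + 2·8 = 17.1; e = 15.1 − 17.1 = -2
SSE = 9 + 36 + 16 + 16 + 25 + 4 = 106

SSE = 106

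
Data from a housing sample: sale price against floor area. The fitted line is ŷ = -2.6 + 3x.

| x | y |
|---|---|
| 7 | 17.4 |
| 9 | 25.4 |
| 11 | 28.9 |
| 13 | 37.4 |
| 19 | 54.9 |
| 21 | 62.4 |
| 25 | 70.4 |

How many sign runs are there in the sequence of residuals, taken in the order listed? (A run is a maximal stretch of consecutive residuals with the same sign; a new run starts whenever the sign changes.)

5 runs

x=7: ŷ = -2.6 + 3·7 = 18.4; r = 17.4 − 18.4 = -1
x=9: ŷ = -2.6 + 3·9 = 24.4; r = 25.4 − 24.4 = 1
x=11: ŷ = -2.6 + 3·11 = 30.4; r = 28.9 − 30.4 = -1.5
x=13: ŷ = -2.6 + 3·13 = 36.4; r = 37.4 − 36.4 = 1
x=19: ŷ = -2.6 + 3·19 = 54.4; r = 54.9 − 54.4 = 0.5
x=21: ŷ = -2.6 + 3·21 = 60.4; r = 62.4 − 60.4 = 2
x=25: ŷ = -2.6 + 3·25 = 72.4; r = 70.4 − 72.4 = -2
Signs: − + − + + + −
Runs: −×1, +×1, −×1, +×3, −×1 → 5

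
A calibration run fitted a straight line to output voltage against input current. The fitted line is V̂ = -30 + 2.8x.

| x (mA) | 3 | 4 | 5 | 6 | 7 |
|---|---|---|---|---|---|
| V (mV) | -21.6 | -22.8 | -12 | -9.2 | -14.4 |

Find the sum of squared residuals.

x=3: V̂ = -30 + 2.8·3 = -21.6; e = -21.6 − (-21.6) = 0
x=4: V̂ = -30 + 2.8·4 = -18.8; e = -22.8 − (-18.8) = -4
x=5: V̂ = -30 + 2.8·5 = -16; e = -12 − (-16) = 4
x=6: V̂ = -30 + 2.8·6 = -13.2; e = -9.2 − (-13.2) = 4
x=7: V̂ = -30 + 2.8·7 = -10.4; e = -14.4 − (-10.4) = -4
SSE = 0 + 16 + 16 + 16 + 16 = 64

SSE = 64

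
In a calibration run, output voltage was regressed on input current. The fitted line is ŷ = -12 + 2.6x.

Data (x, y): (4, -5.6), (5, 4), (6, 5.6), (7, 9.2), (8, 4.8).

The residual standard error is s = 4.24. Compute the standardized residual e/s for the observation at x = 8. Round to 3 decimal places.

ŷ = -12 + 2.6·8 = 8.8
e = 4.8 − 8.8 = -4
e/s = -4 / 4.24 = -0.943

-0.943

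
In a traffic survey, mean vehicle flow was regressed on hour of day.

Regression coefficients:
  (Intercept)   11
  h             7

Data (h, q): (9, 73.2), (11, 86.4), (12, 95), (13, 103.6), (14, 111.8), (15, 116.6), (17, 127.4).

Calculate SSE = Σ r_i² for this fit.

h=9: ŷ = 11 + 7·9 = 74; r = 73.2 − 74 = -0.8
h=11: ŷ = 11 + 7·11 = 88; r = 86.4 − 88 = -1.6
h=12: ŷ = 11 + 7·12 = 95; r = 95 − 95 = 0
h=13: ŷ = 11 + 7·13 = 102; r = 103.6 − 102 = 1.6
h=14: ŷ = 11 + 7·14 = 109; r = 111.8 − 109 = 2.8
h=15: ŷ = 11 + 7·15 = 116; r = 116.6 − 116 = 0.6
h=17: ŷ = 11 + 7·17 = 130; r = 127.4 − 130 = -2.6
SSE = 0.64 + 2.56 + 0 + 2.56 + 7.84 + 0.36 + 6.76 = 20.72

SSE = 20.72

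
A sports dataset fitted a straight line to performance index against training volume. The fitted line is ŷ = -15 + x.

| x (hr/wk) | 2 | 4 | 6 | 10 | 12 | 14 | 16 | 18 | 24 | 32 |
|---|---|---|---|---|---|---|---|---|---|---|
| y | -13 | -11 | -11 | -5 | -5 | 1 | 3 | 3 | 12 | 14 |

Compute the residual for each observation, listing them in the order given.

0, 0, -2, 0, -2, 2, 2, 0, 3, -3

x=2: ŷ = -15 + 2 = -13; r = -13 − (-13) = 0
x=4: ŷ = -15 + 4 = -11; r = -11 − (-11) = 0
x=6: ŷ = -15 + 6 = -9; r = -11 − (-9) = -2
x=10: ŷ = -15 + 10 = -5; r = -5 − (-5) = 0
x=12: ŷ = -15 + 12 = -3; r = -5 − (-3) = -2
x=14: ŷ = -15 + 14 = -1; r = 1 − (-1) = 2
x=16: ŷ = -15 + 16 = 1; r = 3 − 1 = 2
x=18: ŷ = -15 + 18 = 3; r = 3 − 3 = 0
x=24: ŷ = -15 + 24 = 9; r = 12 − 9 = 3
x=32: ŷ = -15 + 32 = 17; r = 14 − 17 = -3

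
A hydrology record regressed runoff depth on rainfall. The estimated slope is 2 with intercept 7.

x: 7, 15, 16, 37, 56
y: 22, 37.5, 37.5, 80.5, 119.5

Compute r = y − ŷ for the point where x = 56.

ŷ = 7 + 2·56 = 119
r = 119.5 − 119 = 0.5

r = 0.5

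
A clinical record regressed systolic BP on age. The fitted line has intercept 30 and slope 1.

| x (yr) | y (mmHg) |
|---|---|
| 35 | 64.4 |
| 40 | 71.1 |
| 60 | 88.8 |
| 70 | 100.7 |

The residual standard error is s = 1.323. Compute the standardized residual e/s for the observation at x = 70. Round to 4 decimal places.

0.5291

ŷ = 30 + 70 = 100
e = 100.7 − 100 = 0.7
e/s = 0.7 / 1.323 = 0.5291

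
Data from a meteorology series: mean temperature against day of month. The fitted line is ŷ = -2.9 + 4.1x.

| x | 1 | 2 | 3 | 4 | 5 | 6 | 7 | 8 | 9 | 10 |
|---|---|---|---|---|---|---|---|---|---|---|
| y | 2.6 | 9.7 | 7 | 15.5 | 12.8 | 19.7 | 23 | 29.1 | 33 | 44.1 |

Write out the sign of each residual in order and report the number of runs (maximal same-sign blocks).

5 runs

x=1: ŷ = -2.9 + 4.1·1 = 1.2; r = 2.6 − 1.2 = 1.4
x=2: ŷ = -2.9 + 4.1·2 = 5.3; r = 9.7 − 5.3 = 4.4
x=3: ŷ = -2.9 + 4.1·3 = 9.4; r = 7 − 9.4 = -2.4
x=4: ŷ = -2.9 + 4.1·4 = 13.5; r = 15.5 − 13.5 = 2
x=5: ŷ = -2.9 + 4.1·5 = 17.6; r = 12.8 − 17.6 = -4.8
x=6: ŷ = -2.9 + 4.1·6 = 21.7; r = 19.7 − 21.7 = -2
x=7: ŷ = -2.9 + 4.1·7 = 25.8; r = 23 − 25.8 = -2.8
x=8: ŷ = -2.9 + 4.1·8 = 29.9; r = 29.1 − 29.9 = -0.8
x=9: ŷ = -2.9 + 4.1·9 = 34; r = 33 − 34 = -1
x=10: ŷ = -2.9 + 4.1·10 = 38.1; r = 44.1 − 38.1 = 6
Signs: + + − + − − − − − +
Runs: +×2, −×1, +×1, −×5, +×1 → 5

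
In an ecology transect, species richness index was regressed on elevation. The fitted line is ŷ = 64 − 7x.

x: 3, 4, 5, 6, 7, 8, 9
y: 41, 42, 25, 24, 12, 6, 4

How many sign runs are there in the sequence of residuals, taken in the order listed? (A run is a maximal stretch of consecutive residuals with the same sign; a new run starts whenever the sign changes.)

x=3: ŷ = 64 − 7·3 = 43; r = 41 − 43 = -2
x=4: ŷ = 64 − 7·4 = 36; r = 42 − 36 = 6
x=5: ŷ = 64 − 7·5 = 29; r = 25 − 29 = -4
x=6: ŷ = 64 − 7·6 = 22; r = 24 − 22 = 2
x=7: ŷ = 64 − 7·7 = 15; r = 12 − 15 = -3
x=8: ŷ = 64 − 7·8 = 8; r = 6 − 8 = -2
x=9: ŷ = 64 − 7·9 = 1; r = 4 − 1 = 3
Signs: − + − + − − +
Runs: −×1, +×1, −×1, +×1, −×2, +×1 → 6

6 runs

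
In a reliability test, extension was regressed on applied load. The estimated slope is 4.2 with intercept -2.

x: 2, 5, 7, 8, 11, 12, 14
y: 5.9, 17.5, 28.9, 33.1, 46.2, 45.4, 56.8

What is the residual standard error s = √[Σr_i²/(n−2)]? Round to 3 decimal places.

s = 2.000

x=2: ŷ = -2 + 4.2·2 = 6.4; r = 5.9 − 6.4 = -0.5
x=5: ŷ = -2 + 4.2·5 = 19; r = 17.5 − 19 = -1.5
x=7: ŷ = -2 + 4.2·7 = 27.4; r = 28.9 − 27.4 = 1.5
x=8: ŷ = -2 + 4.2·8 = 31.6; r = 33.1 − 31.6 = 1.5
x=11: ŷ = -2 + 4.2·11 = 44.2; r = 46.2 − 44.2 = 2
x=12: ŷ = -2 + 4.2·12 = 48.4; r = 45.4 − 48.4 = -3
x=14: ŷ = -2 + 4.2·14 = 56.8; r = 56.8 − 56.8 = 0
SSE = 0.25 + 2.25 + 2.25 + 2.25 + 4 + 9 + 0 = 20
s = √(20/5) = √4 ≈ 2.000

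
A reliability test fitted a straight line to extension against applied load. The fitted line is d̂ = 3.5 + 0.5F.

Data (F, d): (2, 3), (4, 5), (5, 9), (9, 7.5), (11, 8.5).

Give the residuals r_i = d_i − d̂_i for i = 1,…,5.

-1.5, -0.5, 3, -0.5, -0.5

F=2: d̂ = 3.5 + 0.5·2 = 4.5; r = 3 − 4.5 = -1.5
F=4: d̂ = 3.5 + 0.5·4 = 5.5; r = 5 − 5.5 = -0.5
F=5: d̂ = 3.5 + 0.5·5 = 6; r = 9 − 6 = 3
F=9: d̂ = 3.5 + 0.5·9 = 8; r = 7.5 − 8 = -0.5
F=11: d̂ = 3.5 + 0.5·11 = 9; r = 8.5 − 9 = -0.5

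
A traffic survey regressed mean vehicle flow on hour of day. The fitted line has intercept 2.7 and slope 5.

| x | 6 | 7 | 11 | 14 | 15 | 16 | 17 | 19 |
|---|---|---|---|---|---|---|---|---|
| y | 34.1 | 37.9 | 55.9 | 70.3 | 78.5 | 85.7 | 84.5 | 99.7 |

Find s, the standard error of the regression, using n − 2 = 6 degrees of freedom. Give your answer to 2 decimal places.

s = 2.41

x=6: ŷ = 2.7 + 5·6 = 32.7; e = 34.1 − 32.7 = 1.4
x=7: ŷ = 2.7 + 5·7 = 37.7; e = 37.9 − 37.7 = 0.2
x=11: ŷ = 2.7 + 5·11 = 57.7; e = 55.9 − 57.7 = -1.8
x=14: ŷ = 2.7 + 5·14 = 72.7; e = 70.3 − 72.7 = -2.4
x=15: ŷ = 2.7 + 5·15 = 77.7; e = 78.5 − 77.7 = 0.8
x=16: ŷ = 2.7 + 5·16 = 82.7; e = 85.7 − 82.7 = 3
x=17: ŷ = 2.7 + 5·17 = 87.7; e = 84.5 − 87.7 = -3.2
x=19: ŷ = 2.7 + 5·19 = 97.7; e = 99.7 − 97.7 = 2
SSE = 1.96 + 0.04 + 3.24 + 5.76 + 0.64 + 9 + 10.24 + 4 = 34.88
s = √(34.88/6) = √5.81333 ≈ 2.41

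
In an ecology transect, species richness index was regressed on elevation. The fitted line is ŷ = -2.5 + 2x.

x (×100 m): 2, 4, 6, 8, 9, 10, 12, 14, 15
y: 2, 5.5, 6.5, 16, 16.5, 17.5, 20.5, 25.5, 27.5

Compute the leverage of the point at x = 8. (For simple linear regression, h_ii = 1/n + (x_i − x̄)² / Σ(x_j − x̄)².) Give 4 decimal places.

h = 0.1162

x̄ = (2 + 4 + 6 + 8 + 9 + 10 + 12 + 14 + 15)/9 = 8.88889
Σ(x − x̄)² = 47.4568 + 23.9012 + 8.34568 + 0.790123 + 0.0123457 + 1.23457 + 9.67901 + 26.1235 + 37.3457 = 154.889
h = 1/9 + (-0.888889)²/154.889 = 0.111111 + 0.00510123 = 0.1162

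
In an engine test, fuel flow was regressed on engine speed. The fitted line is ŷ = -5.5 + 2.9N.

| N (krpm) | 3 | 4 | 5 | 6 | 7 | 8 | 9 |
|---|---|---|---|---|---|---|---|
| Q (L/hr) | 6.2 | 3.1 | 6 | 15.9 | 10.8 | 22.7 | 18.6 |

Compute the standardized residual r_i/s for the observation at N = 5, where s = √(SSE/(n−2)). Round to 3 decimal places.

N=3: ŷ = -5.5 + 2.9·3 = 3.2; r = 6.2 − 3.2 = 3
N=4: ŷ = -5.5 + 2.9·4 = 6.1; r = 3.1 − 6.1 = -3
N=5: ŷ = -5.5 + 2.9·5 = 9; r = 6 − 9 = -3
N=6: ŷ = -5.5 + 2.9·6 = 11.9; r = 15.9 − 11.9 = 4
N=7: ŷ = -5.5 + 2.9·7 = 14.8; r = 10.8 − 14.8 = -4
N=8: ŷ = -5.5 + 2.9·8 = 17.7; r = 22.7 − 17.7 = 5
N=9: ŷ = -5.5 + 2.9·9 = 20.6; r = 18.6 − 20.6 = -2
SSE = 9 + 9 + 9 + 16 + 16 + 25 + 4 = 88
s = √(88/5) = 4.19524
r/s = -3 / 4.19524 = -0.715

-0.715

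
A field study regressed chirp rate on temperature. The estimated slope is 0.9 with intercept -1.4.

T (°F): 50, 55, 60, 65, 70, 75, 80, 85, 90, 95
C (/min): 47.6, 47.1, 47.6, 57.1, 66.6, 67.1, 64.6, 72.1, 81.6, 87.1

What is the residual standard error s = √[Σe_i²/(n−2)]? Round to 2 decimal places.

s = 3.97

T=50: Ĉ = -1.4 + 0.9·50 = 43.6; e = 47.6 − 43.6 = 4
T=55: Ĉ = -1.4 + 0.9·55 = 48.1; e = 47.1 − 48.1 = -1
T=60: Ĉ = -1.4 + 0.9·60 = 52.6; e = 47.6 − 52.6 = -5
T=65: Ĉ = -1.4 + 0.9·65 = 57.1; e = 57.1 − 57.1 = 0
T=70: Ĉ = -1.4 + 0.9·70 = 61.6; e = 66.6 − 61.6 = 5
T=75: Ĉ = -1.4 + 0.9·75 = 66.1; e = 67.1 − 66.1 = 1
T=80: Ĉ = -1.4 + 0.9·80 = 70.6; e = 64.6 − 70.6 = -6
T=85: Ĉ = -1.4 + 0.9·85 = 75.1; e = 72.1 − 75.1 = -3
T=90: Ĉ = -1.4 + 0.9·90 = 79.6; e = 81.6 − 79.6 = 2
T=95: Ĉ = -1.4 + 0.9·95 = 84.1; e = 87.1 − 84.1 = 3
SSE = 16 + 1 + 25 + 0 + 25 + 1 + 36 + 9 + 4 + 9 = 126
s = √(126/8) = √15.75 ≈ 3.97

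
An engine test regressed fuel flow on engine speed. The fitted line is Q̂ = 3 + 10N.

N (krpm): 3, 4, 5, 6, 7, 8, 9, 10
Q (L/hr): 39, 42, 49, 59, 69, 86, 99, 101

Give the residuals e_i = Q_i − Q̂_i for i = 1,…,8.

N=3: Q̂ = 3 + 10·3 = 33; e = 39 − 33 = 6
N=4: Q̂ = 3 + 10·4 = 43; e = 42 − 43 = -1
N=5: Q̂ = 3 + 10·5 = 53; e = 49 − 53 = -4
N=6: Q̂ = 3 + 10·6 = 63; e = 59 − 63 = -4
N=7: Q̂ = 3 + 10·7 = 73; e = 69 − 73 = -4
N=8: Q̂ = 3 + 10·8 = 83; e = 86 − 83 = 3
N=9: Q̂ = 3 + 10·9 = 93; e = 99 − 93 = 6
N=10: Q̂ = 3 + 10·10 = 103; e = 101 − 103 = -2

6, -1, -4, -4, -4, 3, 6, -2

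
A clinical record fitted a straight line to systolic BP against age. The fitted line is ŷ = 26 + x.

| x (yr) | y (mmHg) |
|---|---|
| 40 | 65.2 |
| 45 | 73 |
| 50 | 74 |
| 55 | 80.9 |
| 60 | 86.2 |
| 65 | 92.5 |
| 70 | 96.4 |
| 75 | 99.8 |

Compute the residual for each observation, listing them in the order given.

x=40: ŷ = 26 + 40 = 66; e = 65.2 − 66 = -0.8
x=45: ŷ = 26 + 45 = 71; e = 73 − 71 = 2
x=50: ŷ = 26 + 50 = 76; e = 74 − 76 = -2
x=55: ŷ = 26 + 55 = 81; e = 80.9 − 81 = -0.1
x=60: ŷ = 26 + 60 = 86; e = 86.2 − 86 = 0.2
x=65: ŷ = 26 + 65 = 91; e = 92.5 − 91 = 1.5
x=70: ŷ = 26 + 70 = 96; e = 96.4 − 96 = 0.4
x=75: ŷ = 26 + 75 = 101; e = 99.8 − 101 = -1.2

-0.8, 2, -2, -0.1, 0.2, 1.5, 0.4, -1.2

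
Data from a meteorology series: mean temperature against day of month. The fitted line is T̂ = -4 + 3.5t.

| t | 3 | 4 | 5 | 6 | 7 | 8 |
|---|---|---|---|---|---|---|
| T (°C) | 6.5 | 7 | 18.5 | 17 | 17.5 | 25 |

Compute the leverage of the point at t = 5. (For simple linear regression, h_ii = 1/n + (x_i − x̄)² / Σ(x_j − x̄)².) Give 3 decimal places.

t̄ = (3 + 4 + 5 + 6 + 7 + 8)/6 = 5.5
Σ(t − t̄)² = 6.25 + 2.25 + 0.25 + 0.25 + 2.25 + 6.25 = 17.5
h = 1/6 + (-0.5)²/17.5 = 0.166667 + 0.0142857 = 0.181

h = 0.181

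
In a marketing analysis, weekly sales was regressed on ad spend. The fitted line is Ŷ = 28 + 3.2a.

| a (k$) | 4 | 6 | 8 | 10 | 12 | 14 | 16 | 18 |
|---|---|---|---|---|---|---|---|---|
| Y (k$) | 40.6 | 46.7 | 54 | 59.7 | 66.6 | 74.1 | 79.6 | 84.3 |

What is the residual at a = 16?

Ŷ = 28 + 3.2·16 = 79.2
r = 79.6 − 79.2 = 0.4

r = 0.4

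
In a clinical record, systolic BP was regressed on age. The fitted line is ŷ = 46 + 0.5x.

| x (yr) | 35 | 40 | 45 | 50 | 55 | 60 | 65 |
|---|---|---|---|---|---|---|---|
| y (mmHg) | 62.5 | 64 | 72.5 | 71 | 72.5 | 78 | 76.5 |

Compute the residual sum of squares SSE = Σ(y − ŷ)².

SSE = 30

x=35: ŷ = 46 + 0.5·35 = 63.5; r = 62.5 − 63.5 = -1
x=40: ŷ = 46 + 0.5·40 = 66; r = 64 − 66 = -2
x=45: ŷ = 46 + 0.5·45 = 68.5; r = 72.5 − 68.5 = 4
x=50: ŷ = 46 + 0.5·50 = 71; r = 71 − 71 = 0
x=55: ŷ = 46 + 0.5·55 = 73.5; r = 72.5 − 73.5 = -1
x=60: ŷ = 46 + 0.5·60 = 76; r = 78 − 76 = 2
x=65: ŷ = 46 + 0.5·65 = 78.5; r = 76.5 − 78.5 = -2
SSE = 1 + 4 + 16 + 0 + 1 + 4 + 4 = 30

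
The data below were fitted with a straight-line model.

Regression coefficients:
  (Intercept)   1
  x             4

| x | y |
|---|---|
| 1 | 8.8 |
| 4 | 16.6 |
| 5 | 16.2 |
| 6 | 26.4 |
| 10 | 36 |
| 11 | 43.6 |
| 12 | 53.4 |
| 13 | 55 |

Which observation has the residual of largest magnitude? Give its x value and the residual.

x=1: ŷ = 1 + 4·1 = 5; e = 8.8 − 5 = 3.8
x=4: ŷ = 1 + 4·4 = 17; e = 16.6 − 17 = -0.4
x=5: ŷ = 1 + 4·5 = 21; e = 16.2 − 21 = -4.8
x=6: ŷ = 1 + 4·6 = 25; e = 26.4 − 25 = 1.4
x=10: ŷ = 1 + 4·10 = 41; e = 36 − 41 = -5
x=11: ŷ = 1 + 4·11 = 45; e = 43.6 − 45 = -1.4
x=12: ŷ = 1 + 4·12 = 49; e = 53.4 − 49 = 4.4
x=13: ŷ = 1 + 4·13 = 53; e = 55 − 53 = 2
Largest |e| is 5 at x = 10, residual -5.

x = 10, e = -5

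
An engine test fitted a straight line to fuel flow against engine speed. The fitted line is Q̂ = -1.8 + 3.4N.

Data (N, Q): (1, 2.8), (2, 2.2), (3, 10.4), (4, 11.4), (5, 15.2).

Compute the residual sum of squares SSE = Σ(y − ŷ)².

SSE = 13.44

N=1: Q̂ = -1.8 + 3.4·1 = 1.6; e = 2.8 − 1.6 = 1.2
N=2: Q̂ = -1.8 + 3.4·2 = 5; e = 2.2 − 5 = -2.8
N=3: Q̂ = -1.8 + 3.4·3 = 8.4; e = 10.4 − 8.4 = 2
N=4: Q̂ = -1.8 + 3.4·4 = 11.8; e = 11.4 − 11.8 = -0.4
N=5: Q̂ = -1.8 + 3.4·5 = 15.2; e = 15.2 − 15.2 = 0
SSE = 1.44 + 7.84 + 4 + 0.16 + 0 = 13.44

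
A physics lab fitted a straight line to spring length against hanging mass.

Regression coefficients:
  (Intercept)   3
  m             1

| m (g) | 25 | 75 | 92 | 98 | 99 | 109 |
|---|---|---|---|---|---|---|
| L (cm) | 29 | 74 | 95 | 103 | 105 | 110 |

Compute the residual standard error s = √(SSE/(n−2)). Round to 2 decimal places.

s = 2.92

m=25: L̂ = 3 + 25 = 28; e = 29 − 28 = 1
m=75: L̂ = 3 + 75 = 78; e = 74 − 78 = -4
m=92: L̂ = 3 + 92 = 95; e = 95 − 95 = 0
m=98: L̂ = 3 + 98 = 101; e = 103 − 101 = 2
m=99: L̂ = 3 + 99 = 102; e = 105 − 102 = 3
m=109: L̂ = 3 + 109 = 112; e = 110 − 112 = -2
SSE = 1 + 16 + 0 + 4 + 9 + 4 = 34
s = √(34/4) = √8.5 ≈ 2.92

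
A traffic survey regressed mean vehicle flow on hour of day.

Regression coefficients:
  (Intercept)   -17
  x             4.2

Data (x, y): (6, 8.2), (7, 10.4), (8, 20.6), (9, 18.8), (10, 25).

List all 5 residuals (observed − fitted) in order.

x=6: ŷ = -17 + 4.2·6 = 8.2; e = 8.2 − 8.2 = 0
x=7: ŷ = -17 + 4.2·7 = 12.4; e = 10.4 − 12.4 = -2
x=8: ŷ = -17 + 4.2·8 = 16.6; e = 20.6 − 16.6 = 4
x=9: ŷ = -17 + 4.2·9 = 20.8; e = 18.8 − 20.8 = -2
x=10: ŷ = -17 + 4.2·10 = 25; e = 25 − 25 = 0

0, -2, 4, -2, 0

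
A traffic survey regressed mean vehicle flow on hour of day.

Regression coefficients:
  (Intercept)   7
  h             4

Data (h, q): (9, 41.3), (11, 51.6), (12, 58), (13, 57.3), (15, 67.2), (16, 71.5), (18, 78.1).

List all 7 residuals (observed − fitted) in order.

-1.7, 0.6, 3, -1.7, 0.2, 0.5, -0.9

h=9: q̂ = 7 + 4·9 = 43; e = 41.3 − 43 = -1.7
h=11: q̂ = 7 + 4·11 = 51; e = 51.6 − 51 = 0.6
h=12: q̂ = 7 + 4·12 = 55; e = 58 − 55 = 3
h=13: q̂ = 7 + 4·13 = 59; e = 57.3 − 59 = -1.7
h=15: q̂ = 7 + 4·15 = 67; e = 67.2 − 67 = 0.2
h=16: q̂ = 7 + 4·16 = 71; e = 71.5 − 71 = 0.5
h=18: q̂ = 7 + 4·18 = 79; e = 78.1 − 79 = -0.9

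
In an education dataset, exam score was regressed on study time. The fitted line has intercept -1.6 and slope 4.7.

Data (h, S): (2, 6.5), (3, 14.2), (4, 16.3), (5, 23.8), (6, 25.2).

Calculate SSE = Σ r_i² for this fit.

h=2: ŷ = -1.6 + 4.7·2 = 7.8; r = 6.5 − 7.8 = -1.3
h=3: ŷ = -1.6 + 4.7·3 = 12.5; r = 14.2 − 12.5 = 1.7
h=4: ŷ = -1.6 + 4.7·4 = 17.2; r = 16.3 − 17.2 = -0.9
h=5: ŷ = -1.6 + 4.7·5 = 21.9; r = 23.8 − 21.9 = 1.9
h=6: ŷ = -1.6 + 4.7·6 = 26.6; r = 25.2 − 26.6 = -1.4
SSE = 1.69 + 2.89 + 0.81 + 3.61 + 1.96 = 10.96

SSE = 10.96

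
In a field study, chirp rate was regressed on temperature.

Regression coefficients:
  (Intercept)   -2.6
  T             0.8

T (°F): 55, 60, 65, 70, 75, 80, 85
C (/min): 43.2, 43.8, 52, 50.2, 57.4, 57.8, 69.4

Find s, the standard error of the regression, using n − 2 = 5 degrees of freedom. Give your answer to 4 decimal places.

s = 3.2175

T=55: Ĉ = -2.6 + 0.8·55 = 41.4; e = 43.2 − 41.4 = 1.8
T=60: Ĉ = -2.6 + 0.8·60 = 45.4; e = 43.8 − 45.4 = -1.6
T=65: Ĉ = -2.6 + 0.8·65 = 49.4; e = 52 − 49.4 = 2.6
T=70: Ĉ = -2.6 + 0.8·70 = 53.4; e = 50.2 − 53.4 = -3.2
T=75: Ĉ = -2.6 + 0.8·75 = 57.4; e = 57.4 − 57.4 = 0
T=80: Ĉ = -2.6 + 0.8·80 = 61.4; e = 57.8 − 61.4 = -3.6
T=85: Ĉ = -2.6 + 0.8·85 = 65.4; e = 69.4 − 65.4 = 4
SSE = 3.24 + 2.56 + 6.76 + 10.24 + 0 + 12.96 + 16 = 51.76
s = √(51.76/5) = √10.352 ≈ 3.2175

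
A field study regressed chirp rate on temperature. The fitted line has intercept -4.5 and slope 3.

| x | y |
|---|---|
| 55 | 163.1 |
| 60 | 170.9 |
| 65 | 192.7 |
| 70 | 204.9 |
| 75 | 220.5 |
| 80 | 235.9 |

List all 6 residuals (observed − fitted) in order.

x=55: ŷ = -4.5 + 3·55 = 160.5; e = 163.1 − 160.5 = 2.6
x=60: ŷ = -4.5 + 3·60 = 175.5; e = 170.9 − 175.5 = -4.6
x=65: ŷ = -4.5 + 3·65 = 190.5; e = 192.7 − 190.5 = 2.2
x=70: ŷ = -4.5 + 3·70 = 205.5; e = 204.9 − 205.5 = -0.6
x=75: ŷ = -4.5 + 3·75 = 220.5; e = 220.5 − 220.5 = 0
x=80: ŷ = -4.5 + 3·80 = 235.5; e = 235.9 − 235.5 = 0.4

2.6, -4.6, 2.2, -0.6, 0, 0.4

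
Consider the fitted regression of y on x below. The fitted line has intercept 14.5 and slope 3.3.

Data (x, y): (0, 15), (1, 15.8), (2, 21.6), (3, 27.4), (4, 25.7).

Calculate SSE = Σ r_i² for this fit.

x=0: ŷ = 14.5 + 3.3·0 = 14.5; r = 15 − 14.5 = 0.5
x=1: ŷ = 14.5 + 3.3·1 = 17.8; r = 15.8 − 17.8 = -2
x=2: ŷ = 14.5 + 3.3·2 = 21.1; r = 21.6 − 21.1 = 0.5
x=3: ŷ = 14.5 + 3.3·3 = 24.4; r = 27.4 − 24.4 = 3
x=4: ŷ = 14.5 + 3.3·4 = 27.7; r = 25.7 − 27.7 = -2
SSE = 0.25 + 4 + 0.25 + 9 + 4 = 17.5

SSE = 17.5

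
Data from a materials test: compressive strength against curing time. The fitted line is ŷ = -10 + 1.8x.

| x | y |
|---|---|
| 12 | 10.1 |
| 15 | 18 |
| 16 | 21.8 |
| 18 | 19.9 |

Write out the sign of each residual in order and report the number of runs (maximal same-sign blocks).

x=12: ŷ = -10 + 1.8·12 = 11.6; e = 10.1 − 11.6 = -1.5
x=15: ŷ = -10 + 1.8·15 = 17; e = 18 − 17 = 1
x=16: ŷ = -10 + 1.8·16 = 18.8; e = 21.8 − 18.8 = 3
x=18: ŷ = -10 + 1.8·18 = 22.4; e = 19.9 − 22.4 = -2.5
Signs: − + + −
Runs: −×1, +×2, −×1 → 3

3 runs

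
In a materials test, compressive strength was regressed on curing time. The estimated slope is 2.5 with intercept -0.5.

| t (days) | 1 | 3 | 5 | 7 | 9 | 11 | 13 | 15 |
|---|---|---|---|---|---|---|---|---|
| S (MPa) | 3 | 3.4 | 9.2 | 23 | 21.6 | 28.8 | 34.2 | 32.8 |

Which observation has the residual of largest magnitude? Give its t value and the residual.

t = 7, r = 6

t=1: ŷ = -0.5 + 2.5·1 = 2; r = 3 − 2 = 1
t=3: ŷ = -0.5 + 2.5·3 = 7; r = 3.4 − 7 = -3.6
t=5: ŷ = -0.5 + 2.5·5 = 12; r = 9.2 − 12 = -2.8
t=7: ŷ = -0.5 + 2.5·7 = 17; r = 23 − 17 = 6
t=9: ŷ = -0.5 + 2.5·9 = 22; r = 21.6 − 22 = -0.4
t=11: ŷ = -0.5 + 2.5·11 = 27; r = 28.8 − 27 = 1.8
t=13: ŷ = -0.5 + 2.5·13 = 32; r = 34.2 − 32 = 2.2
t=15: ŷ = -0.5 + 2.5·15 = 37; r = 32.8 − 37 = -4.2
Largest |r| is 6 at t = 7, residual 6.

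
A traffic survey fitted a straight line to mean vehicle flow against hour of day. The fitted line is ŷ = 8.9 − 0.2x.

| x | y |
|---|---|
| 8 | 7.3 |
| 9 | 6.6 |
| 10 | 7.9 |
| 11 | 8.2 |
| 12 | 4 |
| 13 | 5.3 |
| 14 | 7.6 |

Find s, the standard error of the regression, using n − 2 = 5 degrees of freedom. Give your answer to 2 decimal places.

x=8: ŷ = 8.9 − 0.2·8 = 7.3; e = 7.3 − 7.3 = 0
x=9: ŷ = 8.9 − 0.2·9 = 7.1; e = 6.6 − 7.1 = -0.5
x=10: ŷ = 8.9 − 0.2·10 = 6.9; e = 7.9 − 6.9 = 1
x=11: ŷ = 8.9 − 0.2·11 = 6.7; e = 8.2 − 6.7 = 1.5
x=12: ŷ = 8.9 − 0.2·12 = 6.5; e = 4 − 6.5 = -2.5
x=13: ŷ = 8.9 − 0.2·13 = 6.3; e = 5.3 − 6.3 = -1
x=14: ŷ = 8.9 − 0.2·14 = 6.1; e = 7.6 − 6.1 = 1.5
SSE = 0 + 0.25 + 1 + 2.25 + 6.25 + 1 + 2.25 = 13
s = √(13/5) = √2.6 ≈ 1.61

s = 1.61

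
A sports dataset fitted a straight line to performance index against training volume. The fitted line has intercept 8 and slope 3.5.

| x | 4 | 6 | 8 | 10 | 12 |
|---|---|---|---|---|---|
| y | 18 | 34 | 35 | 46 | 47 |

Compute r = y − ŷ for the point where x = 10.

r = 3

ŷ = 8 + 3.5·10 = 43
r = 46 − 43 = 3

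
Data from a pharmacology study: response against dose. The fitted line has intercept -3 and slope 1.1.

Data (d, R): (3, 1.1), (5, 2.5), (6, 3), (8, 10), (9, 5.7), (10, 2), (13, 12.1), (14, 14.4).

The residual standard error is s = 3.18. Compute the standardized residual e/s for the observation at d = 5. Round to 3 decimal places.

0.000

R̂ = -3 + 1.1·5 = 2.5
e = 2.5 − 2.5 = 0
e/s = 0 / 3.18 = 0.000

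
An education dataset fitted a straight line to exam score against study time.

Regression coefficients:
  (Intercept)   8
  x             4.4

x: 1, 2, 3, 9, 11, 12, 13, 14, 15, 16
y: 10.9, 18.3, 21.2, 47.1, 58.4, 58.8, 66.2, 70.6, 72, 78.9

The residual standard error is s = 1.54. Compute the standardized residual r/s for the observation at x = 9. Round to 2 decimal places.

ŷ = 8 + 4.4·9 = 47.6
r = 47.1 − 47.6 = -0.5
r/s = -0.5 / 1.54 = -0.32

-0.32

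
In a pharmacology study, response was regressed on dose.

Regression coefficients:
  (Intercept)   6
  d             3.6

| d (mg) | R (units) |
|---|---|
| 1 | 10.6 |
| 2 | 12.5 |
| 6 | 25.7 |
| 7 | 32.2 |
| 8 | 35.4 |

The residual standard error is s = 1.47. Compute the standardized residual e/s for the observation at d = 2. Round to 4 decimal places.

-0.4762

R̂ = 6 + 3.6·2 = 13.2
e = 12.5 − 13.2 = -0.7
e/s = -0.7 / 1.47 = -0.4762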